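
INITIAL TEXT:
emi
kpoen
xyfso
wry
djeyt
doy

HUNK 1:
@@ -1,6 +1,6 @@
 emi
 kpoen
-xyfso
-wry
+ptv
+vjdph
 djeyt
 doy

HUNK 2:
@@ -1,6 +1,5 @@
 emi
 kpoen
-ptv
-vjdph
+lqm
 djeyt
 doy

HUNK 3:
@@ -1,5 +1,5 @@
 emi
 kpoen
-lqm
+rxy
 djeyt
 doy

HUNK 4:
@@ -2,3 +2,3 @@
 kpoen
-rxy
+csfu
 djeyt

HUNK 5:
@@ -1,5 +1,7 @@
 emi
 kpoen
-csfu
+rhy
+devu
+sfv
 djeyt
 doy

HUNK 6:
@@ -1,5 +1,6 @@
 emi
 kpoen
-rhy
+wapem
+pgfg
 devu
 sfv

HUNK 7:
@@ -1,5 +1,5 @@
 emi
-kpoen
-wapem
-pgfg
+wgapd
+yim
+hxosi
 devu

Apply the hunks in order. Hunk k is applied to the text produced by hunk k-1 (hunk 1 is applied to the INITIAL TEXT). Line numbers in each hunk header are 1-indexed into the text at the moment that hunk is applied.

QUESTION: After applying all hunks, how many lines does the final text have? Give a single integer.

Hunk 1: at line 1 remove [xyfso,wry] add [ptv,vjdph] -> 6 lines: emi kpoen ptv vjdph djeyt doy
Hunk 2: at line 1 remove [ptv,vjdph] add [lqm] -> 5 lines: emi kpoen lqm djeyt doy
Hunk 3: at line 1 remove [lqm] add [rxy] -> 5 lines: emi kpoen rxy djeyt doy
Hunk 4: at line 2 remove [rxy] add [csfu] -> 5 lines: emi kpoen csfu djeyt doy
Hunk 5: at line 1 remove [csfu] add [rhy,devu,sfv] -> 7 lines: emi kpoen rhy devu sfv djeyt doy
Hunk 6: at line 1 remove [rhy] add [wapem,pgfg] -> 8 lines: emi kpoen wapem pgfg devu sfv djeyt doy
Hunk 7: at line 1 remove [kpoen,wapem,pgfg] add [wgapd,yim,hxosi] -> 8 lines: emi wgapd yim hxosi devu sfv djeyt doy
Final line count: 8

Answer: 8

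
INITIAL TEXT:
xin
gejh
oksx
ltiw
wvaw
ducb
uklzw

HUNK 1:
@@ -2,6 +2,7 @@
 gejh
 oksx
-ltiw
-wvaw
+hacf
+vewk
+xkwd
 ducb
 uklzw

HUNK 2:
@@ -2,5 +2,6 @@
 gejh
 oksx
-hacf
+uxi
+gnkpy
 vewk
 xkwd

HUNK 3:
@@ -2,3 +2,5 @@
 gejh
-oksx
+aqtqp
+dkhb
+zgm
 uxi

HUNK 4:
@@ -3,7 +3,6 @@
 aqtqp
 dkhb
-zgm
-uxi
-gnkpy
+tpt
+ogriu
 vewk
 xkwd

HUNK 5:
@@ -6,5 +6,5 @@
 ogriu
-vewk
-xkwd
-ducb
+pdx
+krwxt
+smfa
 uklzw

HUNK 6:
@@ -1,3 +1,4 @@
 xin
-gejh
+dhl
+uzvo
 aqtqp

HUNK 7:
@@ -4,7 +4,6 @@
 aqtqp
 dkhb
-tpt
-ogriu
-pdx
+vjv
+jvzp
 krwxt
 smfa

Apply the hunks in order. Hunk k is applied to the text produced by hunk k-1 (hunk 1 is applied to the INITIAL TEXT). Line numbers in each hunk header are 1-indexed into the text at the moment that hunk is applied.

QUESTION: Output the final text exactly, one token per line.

Answer: xin
dhl
uzvo
aqtqp
dkhb
vjv
jvzp
krwxt
smfa
uklzw

Derivation:
Hunk 1: at line 2 remove [ltiw,wvaw] add [hacf,vewk,xkwd] -> 8 lines: xin gejh oksx hacf vewk xkwd ducb uklzw
Hunk 2: at line 2 remove [hacf] add [uxi,gnkpy] -> 9 lines: xin gejh oksx uxi gnkpy vewk xkwd ducb uklzw
Hunk 3: at line 2 remove [oksx] add [aqtqp,dkhb,zgm] -> 11 lines: xin gejh aqtqp dkhb zgm uxi gnkpy vewk xkwd ducb uklzw
Hunk 4: at line 3 remove [zgm,uxi,gnkpy] add [tpt,ogriu] -> 10 lines: xin gejh aqtqp dkhb tpt ogriu vewk xkwd ducb uklzw
Hunk 5: at line 6 remove [vewk,xkwd,ducb] add [pdx,krwxt,smfa] -> 10 lines: xin gejh aqtqp dkhb tpt ogriu pdx krwxt smfa uklzw
Hunk 6: at line 1 remove [gejh] add [dhl,uzvo] -> 11 lines: xin dhl uzvo aqtqp dkhb tpt ogriu pdx krwxt smfa uklzw
Hunk 7: at line 4 remove [tpt,ogriu,pdx] add [vjv,jvzp] -> 10 lines: xin dhl uzvo aqtqp dkhb vjv jvzp krwxt smfa uklzw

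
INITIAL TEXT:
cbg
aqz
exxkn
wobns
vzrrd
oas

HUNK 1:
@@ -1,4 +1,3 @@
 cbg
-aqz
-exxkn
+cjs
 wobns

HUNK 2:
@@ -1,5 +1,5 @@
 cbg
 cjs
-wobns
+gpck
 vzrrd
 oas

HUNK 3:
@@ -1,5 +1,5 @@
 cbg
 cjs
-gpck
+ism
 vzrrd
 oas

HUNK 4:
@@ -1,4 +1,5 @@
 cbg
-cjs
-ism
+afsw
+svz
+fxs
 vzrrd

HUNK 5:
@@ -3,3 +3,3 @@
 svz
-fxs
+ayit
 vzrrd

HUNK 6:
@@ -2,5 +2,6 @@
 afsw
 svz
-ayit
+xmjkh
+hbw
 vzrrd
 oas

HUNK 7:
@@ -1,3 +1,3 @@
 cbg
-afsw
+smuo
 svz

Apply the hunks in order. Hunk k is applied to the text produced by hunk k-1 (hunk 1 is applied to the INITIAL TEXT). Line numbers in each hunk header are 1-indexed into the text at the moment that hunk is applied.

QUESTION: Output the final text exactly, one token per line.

Hunk 1: at line 1 remove [aqz,exxkn] add [cjs] -> 5 lines: cbg cjs wobns vzrrd oas
Hunk 2: at line 1 remove [wobns] add [gpck] -> 5 lines: cbg cjs gpck vzrrd oas
Hunk 3: at line 1 remove [gpck] add [ism] -> 5 lines: cbg cjs ism vzrrd oas
Hunk 4: at line 1 remove [cjs,ism] add [afsw,svz,fxs] -> 6 lines: cbg afsw svz fxs vzrrd oas
Hunk 5: at line 3 remove [fxs] add [ayit] -> 6 lines: cbg afsw svz ayit vzrrd oas
Hunk 6: at line 2 remove [ayit] add [xmjkh,hbw] -> 7 lines: cbg afsw svz xmjkh hbw vzrrd oas
Hunk 7: at line 1 remove [afsw] add [smuo] -> 7 lines: cbg smuo svz xmjkh hbw vzrrd oas

Answer: cbg
smuo
svz
xmjkh
hbw
vzrrd
oas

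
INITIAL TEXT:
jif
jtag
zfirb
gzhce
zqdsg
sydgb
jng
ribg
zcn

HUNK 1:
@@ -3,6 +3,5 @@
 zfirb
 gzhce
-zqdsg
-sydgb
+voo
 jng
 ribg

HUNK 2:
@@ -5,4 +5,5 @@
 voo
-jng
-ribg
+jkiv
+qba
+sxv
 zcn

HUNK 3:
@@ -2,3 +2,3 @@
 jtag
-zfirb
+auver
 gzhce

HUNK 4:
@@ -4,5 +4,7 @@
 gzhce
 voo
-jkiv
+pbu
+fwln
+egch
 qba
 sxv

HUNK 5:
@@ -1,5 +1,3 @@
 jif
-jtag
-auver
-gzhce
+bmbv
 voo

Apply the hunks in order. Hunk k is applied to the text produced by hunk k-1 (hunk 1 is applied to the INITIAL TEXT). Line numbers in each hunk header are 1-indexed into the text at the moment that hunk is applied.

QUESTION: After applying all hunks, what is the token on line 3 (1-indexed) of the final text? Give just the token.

Hunk 1: at line 3 remove [zqdsg,sydgb] add [voo] -> 8 lines: jif jtag zfirb gzhce voo jng ribg zcn
Hunk 2: at line 5 remove [jng,ribg] add [jkiv,qba,sxv] -> 9 lines: jif jtag zfirb gzhce voo jkiv qba sxv zcn
Hunk 3: at line 2 remove [zfirb] add [auver] -> 9 lines: jif jtag auver gzhce voo jkiv qba sxv zcn
Hunk 4: at line 4 remove [jkiv] add [pbu,fwln,egch] -> 11 lines: jif jtag auver gzhce voo pbu fwln egch qba sxv zcn
Hunk 5: at line 1 remove [jtag,auver,gzhce] add [bmbv] -> 9 lines: jif bmbv voo pbu fwln egch qba sxv zcn
Final line 3: voo

Answer: voo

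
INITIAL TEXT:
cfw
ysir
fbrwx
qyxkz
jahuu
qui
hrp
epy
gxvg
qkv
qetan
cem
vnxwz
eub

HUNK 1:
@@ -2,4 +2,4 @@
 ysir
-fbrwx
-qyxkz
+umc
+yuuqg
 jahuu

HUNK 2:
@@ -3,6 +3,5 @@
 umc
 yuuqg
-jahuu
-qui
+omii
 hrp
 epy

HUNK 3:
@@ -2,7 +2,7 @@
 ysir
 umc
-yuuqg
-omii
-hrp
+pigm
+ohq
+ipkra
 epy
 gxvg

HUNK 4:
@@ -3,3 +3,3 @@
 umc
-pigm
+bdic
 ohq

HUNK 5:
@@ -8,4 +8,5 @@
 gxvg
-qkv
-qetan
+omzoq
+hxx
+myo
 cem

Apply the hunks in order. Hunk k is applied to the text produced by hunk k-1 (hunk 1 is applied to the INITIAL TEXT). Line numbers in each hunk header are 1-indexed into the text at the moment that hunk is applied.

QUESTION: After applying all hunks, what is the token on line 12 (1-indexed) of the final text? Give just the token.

Hunk 1: at line 2 remove [fbrwx,qyxkz] add [umc,yuuqg] -> 14 lines: cfw ysir umc yuuqg jahuu qui hrp epy gxvg qkv qetan cem vnxwz eub
Hunk 2: at line 3 remove [jahuu,qui] add [omii] -> 13 lines: cfw ysir umc yuuqg omii hrp epy gxvg qkv qetan cem vnxwz eub
Hunk 3: at line 2 remove [yuuqg,omii,hrp] add [pigm,ohq,ipkra] -> 13 lines: cfw ysir umc pigm ohq ipkra epy gxvg qkv qetan cem vnxwz eub
Hunk 4: at line 3 remove [pigm] add [bdic] -> 13 lines: cfw ysir umc bdic ohq ipkra epy gxvg qkv qetan cem vnxwz eub
Hunk 5: at line 8 remove [qkv,qetan] add [omzoq,hxx,myo] -> 14 lines: cfw ysir umc bdic ohq ipkra epy gxvg omzoq hxx myo cem vnxwz eub
Final line 12: cem

Answer: cem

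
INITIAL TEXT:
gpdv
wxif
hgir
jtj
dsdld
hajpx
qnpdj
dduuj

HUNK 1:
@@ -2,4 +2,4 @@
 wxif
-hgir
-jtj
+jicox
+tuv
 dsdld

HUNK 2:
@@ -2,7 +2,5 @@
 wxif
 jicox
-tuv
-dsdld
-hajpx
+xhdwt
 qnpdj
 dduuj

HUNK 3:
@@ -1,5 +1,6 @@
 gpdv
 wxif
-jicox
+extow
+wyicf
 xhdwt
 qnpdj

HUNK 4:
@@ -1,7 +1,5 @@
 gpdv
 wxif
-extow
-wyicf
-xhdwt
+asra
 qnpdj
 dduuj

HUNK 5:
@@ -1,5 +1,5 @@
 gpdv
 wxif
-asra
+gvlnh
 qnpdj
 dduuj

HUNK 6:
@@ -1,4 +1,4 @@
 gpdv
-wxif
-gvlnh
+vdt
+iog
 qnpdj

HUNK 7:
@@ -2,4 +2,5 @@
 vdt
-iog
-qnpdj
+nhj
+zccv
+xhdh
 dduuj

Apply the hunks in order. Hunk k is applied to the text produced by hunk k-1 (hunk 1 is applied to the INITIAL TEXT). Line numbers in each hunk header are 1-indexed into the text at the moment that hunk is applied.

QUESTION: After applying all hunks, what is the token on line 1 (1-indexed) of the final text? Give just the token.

Answer: gpdv

Derivation:
Hunk 1: at line 2 remove [hgir,jtj] add [jicox,tuv] -> 8 lines: gpdv wxif jicox tuv dsdld hajpx qnpdj dduuj
Hunk 2: at line 2 remove [tuv,dsdld,hajpx] add [xhdwt] -> 6 lines: gpdv wxif jicox xhdwt qnpdj dduuj
Hunk 3: at line 1 remove [jicox] add [extow,wyicf] -> 7 lines: gpdv wxif extow wyicf xhdwt qnpdj dduuj
Hunk 4: at line 1 remove [extow,wyicf,xhdwt] add [asra] -> 5 lines: gpdv wxif asra qnpdj dduuj
Hunk 5: at line 1 remove [asra] add [gvlnh] -> 5 lines: gpdv wxif gvlnh qnpdj dduuj
Hunk 6: at line 1 remove [wxif,gvlnh] add [vdt,iog] -> 5 lines: gpdv vdt iog qnpdj dduuj
Hunk 7: at line 2 remove [iog,qnpdj] add [nhj,zccv,xhdh] -> 6 lines: gpdv vdt nhj zccv xhdh dduuj
Final line 1: gpdv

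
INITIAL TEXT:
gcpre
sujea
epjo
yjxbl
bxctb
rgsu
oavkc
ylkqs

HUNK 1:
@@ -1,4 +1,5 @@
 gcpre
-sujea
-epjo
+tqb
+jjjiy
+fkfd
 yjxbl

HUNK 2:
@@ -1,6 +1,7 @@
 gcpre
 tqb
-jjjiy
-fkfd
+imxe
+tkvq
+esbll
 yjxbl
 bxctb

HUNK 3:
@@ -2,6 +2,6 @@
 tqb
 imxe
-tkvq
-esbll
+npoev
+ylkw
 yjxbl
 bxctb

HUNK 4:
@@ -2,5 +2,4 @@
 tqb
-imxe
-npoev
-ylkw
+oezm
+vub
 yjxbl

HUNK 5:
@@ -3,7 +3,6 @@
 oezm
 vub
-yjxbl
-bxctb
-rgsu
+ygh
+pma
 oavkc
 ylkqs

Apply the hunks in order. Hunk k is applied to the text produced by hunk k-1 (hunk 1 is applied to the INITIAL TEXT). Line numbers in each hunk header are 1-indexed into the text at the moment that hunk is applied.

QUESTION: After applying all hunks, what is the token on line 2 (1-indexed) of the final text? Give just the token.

Answer: tqb

Derivation:
Hunk 1: at line 1 remove [sujea,epjo] add [tqb,jjjiy,fkfd] -> 9 lines: gcpre tqb jjjiy fkfd yjxbl bxctb rgsu oavkc ylkqs
Hunk 2: at line 1 remove [jjjiy,fkfd] add [imxe,tkvq,esbll] -> 10 lines: gcpre tqb imxe tkvq esbll yjxbl bxctb rgsu oavkc ylkqs
Hunk 3: at line 2 remove [tkvq,esbll] add [npoev,ylkw] -> 10 lines: gcpre tqb imxe npoev ylkw yjxbl bxctb rgsu oavkc ylkqs
Hunk 4: at line 2 remove [imxe,npoev,ylkw] add [oezm,vub] -> 9 lines: gcpre tqb oezm vub yjxbl bxctb rgsu oavkc ylkqs
Hunk 5: at line 3 remove [yjxbl,bxctb,rgsu] add [ygh,pma] -> 8 lines: gcpre tqb oezm vub ygh pma oavkc ylkqs
Final line 2: tqb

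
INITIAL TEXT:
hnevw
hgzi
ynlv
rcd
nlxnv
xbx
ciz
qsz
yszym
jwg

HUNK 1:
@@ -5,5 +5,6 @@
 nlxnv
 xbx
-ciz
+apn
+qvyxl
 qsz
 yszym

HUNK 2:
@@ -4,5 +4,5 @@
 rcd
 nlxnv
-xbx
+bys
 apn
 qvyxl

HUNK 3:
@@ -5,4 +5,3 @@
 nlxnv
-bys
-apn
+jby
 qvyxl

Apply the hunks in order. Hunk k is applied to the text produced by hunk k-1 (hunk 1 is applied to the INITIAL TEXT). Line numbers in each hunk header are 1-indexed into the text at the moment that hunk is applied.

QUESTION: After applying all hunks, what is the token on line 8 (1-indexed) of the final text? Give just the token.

Answer: qsz

Derivation:
Hunk 1: at line 5 remove [ciz] add [apn,qvyxl] -> 11 lines: hnevw hgzi ynlv rcd nlxnv xbx apn qvyxl qsz yszym jwg
Hunk 2: at line 4 remove [xbx] add [bys] -> 11 lines: hnevw hgzi ynlv rcd nlxnv bys apn qvyxl qsz yszym jwg
Hunk 3: at line 5 remove [bys,apn] add [jby] -> 10 lines: hnevw hgzi ynlv rcd nlxnv jby qvyxl qsz yszym jwg
Final line 8: qsz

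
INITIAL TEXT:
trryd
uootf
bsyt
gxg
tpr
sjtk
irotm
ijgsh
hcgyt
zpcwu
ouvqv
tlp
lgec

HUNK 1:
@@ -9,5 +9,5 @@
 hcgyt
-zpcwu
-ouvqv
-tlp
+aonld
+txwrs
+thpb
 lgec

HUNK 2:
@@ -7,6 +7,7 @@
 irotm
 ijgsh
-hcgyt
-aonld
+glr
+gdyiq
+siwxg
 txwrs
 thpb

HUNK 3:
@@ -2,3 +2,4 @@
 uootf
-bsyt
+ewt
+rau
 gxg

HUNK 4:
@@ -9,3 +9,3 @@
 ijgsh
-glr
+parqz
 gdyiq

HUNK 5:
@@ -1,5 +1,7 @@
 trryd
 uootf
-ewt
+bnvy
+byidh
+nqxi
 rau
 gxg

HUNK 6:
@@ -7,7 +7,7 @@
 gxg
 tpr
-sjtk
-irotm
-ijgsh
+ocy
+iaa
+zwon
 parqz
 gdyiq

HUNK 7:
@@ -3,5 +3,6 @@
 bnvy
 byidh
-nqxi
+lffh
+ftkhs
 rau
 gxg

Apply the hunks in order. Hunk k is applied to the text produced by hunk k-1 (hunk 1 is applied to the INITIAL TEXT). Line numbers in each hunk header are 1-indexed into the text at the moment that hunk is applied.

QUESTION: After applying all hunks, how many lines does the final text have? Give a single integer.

Answer: 18

Derivation:
Hunk 1: at line 9 remove [zpcwu,ouvqv,tlp] add [aonld,txwrs,thpb] -> 13 lines: trryd uootf bsyt gxg tpr sjtk irotm ijgsh hcgyt aonld txwrs thpb lgec
Hunk 2: at line 7 remove [hcgyt,aonld] add [glr,gdyiq,siwxg] -> 14 lines: trryd uootf bsyt gxg tpr sjtk irotm ijgsh glr gdyiq siwxg txwrs thpb lgec
Hunk 3: at line 2 remove [bsyt] add [ewt,rau] -> 15 lines: trryd uootf ewt rau gxg tpr sjtk irotm ijgsh glr gdyiq siwxg txwrs thpb lgec
Hunk 4: at line 9 remove [glr] add [parqz] -> 15 lines: trryd uootf ewt rau gxg tpr sjtk irotm ijgsh parqz gdyiq siwxg txwrs thpb lgec
Hunk 5: at line 1 remove [ewt] add [bnvy,byidh,nqxi] -> 17 lines: trryd uootf bnvy byidh nqxi rau gxg tpr sjtk irotm ijgsh parqz gdyiq siwxg txwrs thpb lgec
Hunk 6: at line 7 remove [sjtk,irotm,ijgsh] add [ocy,iaa,zwon] -> 17 lines: trryd uootf bnvy byidh nqxi rau gxg tpr ocy iaa zwon parqz gdyiq siwxg txwrs thpb lgec
Hunk 7: at line 3 remove [nqxi] add [lffh,ftkhs] -> 18 lines: trryd uootf bnvy byidh lffh ftkhs rau gxg tpr ocy iaa zwon parqz gdyiq siwxg txwrs thpb lgec
Final line count: 18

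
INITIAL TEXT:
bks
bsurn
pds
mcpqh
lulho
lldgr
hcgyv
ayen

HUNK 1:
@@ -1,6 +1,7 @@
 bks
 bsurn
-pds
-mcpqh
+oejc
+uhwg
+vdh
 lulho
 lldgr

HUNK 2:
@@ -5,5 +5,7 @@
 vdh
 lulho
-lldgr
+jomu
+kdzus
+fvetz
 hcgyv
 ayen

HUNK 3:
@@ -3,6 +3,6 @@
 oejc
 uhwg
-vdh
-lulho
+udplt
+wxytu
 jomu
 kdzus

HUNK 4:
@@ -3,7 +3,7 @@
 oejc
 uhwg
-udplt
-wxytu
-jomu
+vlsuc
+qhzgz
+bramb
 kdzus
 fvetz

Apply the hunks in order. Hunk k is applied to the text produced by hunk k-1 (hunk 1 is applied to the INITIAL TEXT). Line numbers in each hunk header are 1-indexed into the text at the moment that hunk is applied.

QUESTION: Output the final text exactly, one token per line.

Answer: bks
bsurn
oejc
uhwg
vlsuc
qhzgz
bramb
kdzus
fvetz
hcgyv
ayen

Derivation:
Hunk 1: at line 1 remove [pds,mcpqh] add [oejc,uhwg,vdh] -> 9 lines: bks bsurn oejc uhwg vdh lulho lldgr hcgyv ayen
Hunk 2: at line 5 remove [lldgr] add [jomu,kdzus,fvetz] -> 11 lines: bks bsurn oejc uhwg vdh lulho jomu kdzus fvetz hcgyv ayen
Hunk 3: at line 3 remove [vdh,lulho] add [udplt,wxytu] -> 11 lines: bks bsurn oejc uhwg udplt wxytu jomu kdzus fvetz hcgyv ayen
Hunk 4: at line 3 remove [udplt,wxytu,jomu] add [vlsuc,qhzgz,bramb] -> 11 lines: bks bsurn oejc uhwg vlsuc qhzgz bramb kdzus fvetz hcgyv ayen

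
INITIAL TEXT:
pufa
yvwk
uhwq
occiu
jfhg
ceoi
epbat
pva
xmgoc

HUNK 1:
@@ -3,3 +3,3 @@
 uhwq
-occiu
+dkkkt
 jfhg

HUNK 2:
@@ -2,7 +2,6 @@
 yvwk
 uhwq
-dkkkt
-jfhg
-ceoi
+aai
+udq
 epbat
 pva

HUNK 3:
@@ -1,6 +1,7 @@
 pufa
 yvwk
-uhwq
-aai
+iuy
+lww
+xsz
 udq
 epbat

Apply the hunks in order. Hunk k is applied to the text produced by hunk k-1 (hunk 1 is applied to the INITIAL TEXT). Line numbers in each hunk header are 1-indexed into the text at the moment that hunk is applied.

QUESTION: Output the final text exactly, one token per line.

Answer: pufa
yvwk
iuy
lww
xsz
udq
epbat
pva
xmgoc

Derivation:
Hunk 1: at line 3 remove [occiu] add [dkkkt] -> 9 lines: pufa yvwk uhwq dkkkt jfhg ceoi epbat pva xmgoc
Hunk 2: at line 2 remove [dkkkt,jfhg,ceoi] add [aai,udq] -> 8 lines: pufa yvwk uhwq aai udq epbat pva xmgoc
Hunk 3: at line 1 remove [uhwq,aai] add [iuy,lww,xsz] -> 9 lines: pufa yvwk iuy lww xsz udq epbat pva xmgoc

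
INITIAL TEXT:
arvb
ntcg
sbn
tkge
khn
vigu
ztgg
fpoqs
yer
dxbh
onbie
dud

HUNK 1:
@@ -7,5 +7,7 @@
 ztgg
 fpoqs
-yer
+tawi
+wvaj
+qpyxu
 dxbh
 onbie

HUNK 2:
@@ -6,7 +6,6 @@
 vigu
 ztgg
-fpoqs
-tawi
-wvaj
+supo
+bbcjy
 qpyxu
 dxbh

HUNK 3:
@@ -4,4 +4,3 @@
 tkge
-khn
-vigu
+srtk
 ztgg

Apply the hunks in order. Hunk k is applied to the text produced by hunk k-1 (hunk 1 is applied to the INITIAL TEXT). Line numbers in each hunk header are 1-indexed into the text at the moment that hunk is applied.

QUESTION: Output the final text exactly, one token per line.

Answer: arvb
ntcg
sbn
tkge
srtk
ztgg
supo
bbcjy
qpyxu
dxbh
onbie
dud

Derivation:
Hunk 1: at line 7 remove [yer] add [tawi,wvaj,qpyxu] -> 14 lines: arvb ntcg sbn tkge khn vigu ztgg fpoqs tawi wvaj qpyxu dxbh onbie dud
Hunk 2: at line 6 remove [fpoqs,tawi,wvaj] add [supo,bbcjy] -> 13 lines: arvb ntcg sbn tkge khn vigu ztgg supo bbcjy qpyxu dxbh onbie dud
Hunk 3: at line 4 remove [khn,vigu] add [srtk] -> 12 lines: arvb ntcg sbn tkge srtk ztgg supo bbcjy qpyxu dxbh onbie dud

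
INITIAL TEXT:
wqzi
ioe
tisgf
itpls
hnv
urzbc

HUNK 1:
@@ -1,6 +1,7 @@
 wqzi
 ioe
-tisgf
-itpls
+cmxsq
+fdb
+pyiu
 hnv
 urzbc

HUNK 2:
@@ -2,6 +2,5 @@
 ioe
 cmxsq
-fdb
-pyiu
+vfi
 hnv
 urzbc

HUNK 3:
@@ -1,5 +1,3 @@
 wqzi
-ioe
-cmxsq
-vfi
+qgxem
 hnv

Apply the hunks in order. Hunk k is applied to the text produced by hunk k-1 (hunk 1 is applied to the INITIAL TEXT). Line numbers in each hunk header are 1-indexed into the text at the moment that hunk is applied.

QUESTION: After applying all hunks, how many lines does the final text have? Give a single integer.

Hunk 1: at line 1 remove [tisgf,itpls] add [cmxsq,fdb,pyiu] -> 7 lines: wqzi ioe cmxsq fdb pyiu hnv urzbc
Hunk 2: at line 2 remove [fdb,pyiu] add [vfi] -> 6 lines: wqzi ioe cmxsq vfi hnv urzbc
Hunk 3: at line 1 remove [ioe,cmxsq,vfi] add [qgxem] -> 4 lines: wqzi qgxem hnv urzbc
Final line count: 4

Answer: 4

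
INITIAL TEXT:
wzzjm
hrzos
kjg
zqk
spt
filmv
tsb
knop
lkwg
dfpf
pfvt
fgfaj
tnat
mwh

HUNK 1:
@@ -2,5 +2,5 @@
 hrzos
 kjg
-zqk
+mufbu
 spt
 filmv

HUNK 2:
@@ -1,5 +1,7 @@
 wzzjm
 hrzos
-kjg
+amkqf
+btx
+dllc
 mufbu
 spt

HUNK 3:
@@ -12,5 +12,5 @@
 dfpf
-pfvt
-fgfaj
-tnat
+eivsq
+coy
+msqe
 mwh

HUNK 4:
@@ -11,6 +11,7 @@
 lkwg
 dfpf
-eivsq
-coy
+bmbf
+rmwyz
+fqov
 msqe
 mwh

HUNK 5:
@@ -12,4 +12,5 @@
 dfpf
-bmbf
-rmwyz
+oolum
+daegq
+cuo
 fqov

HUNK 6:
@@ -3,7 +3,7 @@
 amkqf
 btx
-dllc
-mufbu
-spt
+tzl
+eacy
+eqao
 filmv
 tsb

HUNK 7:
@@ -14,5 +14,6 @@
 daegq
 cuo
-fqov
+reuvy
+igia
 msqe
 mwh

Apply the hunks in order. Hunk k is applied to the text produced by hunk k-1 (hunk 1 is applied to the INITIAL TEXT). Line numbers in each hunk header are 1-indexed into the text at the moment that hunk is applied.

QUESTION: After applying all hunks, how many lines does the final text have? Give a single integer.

Answer: 19

Derivation:
Hunk 1: at line 2 remove [zqk] add [mufbu] -> 14 lines: wzzjm hrzos kjg mufbu spt filmv tsb knop lkwg dfpf pfvt fgfaj tnat mwh
Hunk 2: at line 1 remove [kjg] add [amkqf,btx,dllc] -> 16 lines: wzzjm hrzos amkqf btx dllc mufbu spt filmv tsb knop lkwg dfpf pfvt fgfaj tnat mwh
Hunk 3: at line 12 remove [pfvt,fgfaj,tnat] add [eivsq,coy,msqe] -> 16 lines: wzzjm hrzos amkqf btx dllc mufbu spt filmv tsb knop lkwg dfpf eivsq coy msqe mwh
Hunk 4: at line 11 remove [eivsq,coy] add [bmbf,rmwyz,fqov] -> 17 lines: wzzjm hrzos amkqf btx dllc mufbu spt filmv tsb knop lkwg dfpf bmbf rmwyz fqov msqe mwh
Hunk 5: at line 12 remove [bmbf,rmwyz] add [oolum,daegq,cuo] -> 18 lines: wzzjm hrzos amkqf btx dllc mufbu spt filmv tsb knop lkwg dfpf oolum daegq cuo fqov msqe mwh
Hunk 6: at line 3 remove [dllc,mufbu,spt] add [tzl,eacy,eqao] -> 18 lines: wzzjm hrzos amkqf btx tzl eacy eqao filmv tsb knop lkwg dfpf oolum daegq cuo fqov msqe mwh
Hunk 7: at line 14 remove [fqov] add [reuvy,igia] -> 19 lines: wzzjm hrzos amkqf btx tzl eacy eqao filmv tsb knop lkwg dfpf oolum daegq cuo reuvy igia msqe mwh
Final line count: 19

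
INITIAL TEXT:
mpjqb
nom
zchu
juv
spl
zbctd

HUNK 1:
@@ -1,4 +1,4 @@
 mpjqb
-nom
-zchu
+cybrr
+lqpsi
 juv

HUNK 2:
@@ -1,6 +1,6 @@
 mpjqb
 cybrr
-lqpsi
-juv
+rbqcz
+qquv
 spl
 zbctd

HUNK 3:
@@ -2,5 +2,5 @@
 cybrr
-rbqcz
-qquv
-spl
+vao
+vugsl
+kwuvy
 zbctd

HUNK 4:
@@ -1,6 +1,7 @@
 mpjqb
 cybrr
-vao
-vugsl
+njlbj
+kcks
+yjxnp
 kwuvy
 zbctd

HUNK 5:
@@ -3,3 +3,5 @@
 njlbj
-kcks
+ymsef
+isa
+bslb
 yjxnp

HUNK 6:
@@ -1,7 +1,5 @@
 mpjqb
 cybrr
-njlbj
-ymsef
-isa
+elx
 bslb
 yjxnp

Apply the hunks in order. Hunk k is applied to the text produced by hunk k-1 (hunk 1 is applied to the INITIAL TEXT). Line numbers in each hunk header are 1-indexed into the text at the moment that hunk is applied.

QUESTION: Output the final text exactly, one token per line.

Answer: mpjqb
cybrr
elx
bslb
yjxnp
kwuvy
zbctd

Derivation:
Hunk 1: at line 1 remove [nom,zchu] add [cybrr,lqpsi] -> 6 lines: mpjqb cybrr lqpsi juv spl zbctd
Hunk 2: at line 1 remove [lqpsi,juv] add [rbqcz,qquv] -> 6 lines: mpjqb cybrr rbqcz qquv spl zbctd
Hunk 3: at line 2 remove [rbqcz,qquv,spl] add [vao,vugsl,kwuvy] -> 6 lines: mpjqb cybrr vao vugsl kwuvy zbctd
Hunk 4: at line 1 remove [vao,vugsl] add [njlbj,kcks,yjxnp] -> 7 lines: mpjqb cybrr njlbj kcks yjxnp kwuvy zbctd
Hunk 5: at line 3 remove [kcks] add [ymsef,isa,bslb] -> 9 lines: mpjqb cybrr njlbj ymsef isa bslb yjxnp kwuvy zbctd
Hunk 6: at line 1 remove [njlbj,ymsef,isa] add [elx] -> 7 lines: mpjqb cybrr elx bslb yjxnp kwuvy zbctd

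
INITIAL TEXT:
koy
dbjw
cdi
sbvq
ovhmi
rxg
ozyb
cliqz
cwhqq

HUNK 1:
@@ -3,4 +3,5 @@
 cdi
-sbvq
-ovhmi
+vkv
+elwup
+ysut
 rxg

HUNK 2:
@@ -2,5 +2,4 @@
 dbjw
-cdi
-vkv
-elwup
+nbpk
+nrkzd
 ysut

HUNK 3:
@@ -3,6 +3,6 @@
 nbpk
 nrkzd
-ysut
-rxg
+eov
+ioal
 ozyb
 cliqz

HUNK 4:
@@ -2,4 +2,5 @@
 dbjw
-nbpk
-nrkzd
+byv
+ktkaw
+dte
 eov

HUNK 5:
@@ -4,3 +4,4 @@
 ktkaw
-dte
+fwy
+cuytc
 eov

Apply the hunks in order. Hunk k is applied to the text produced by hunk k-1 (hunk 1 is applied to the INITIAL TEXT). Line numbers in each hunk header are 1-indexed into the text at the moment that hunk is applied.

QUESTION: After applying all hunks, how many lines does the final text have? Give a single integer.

Hunk 1: at line 3 remove [sbvq,ovhmi] add [vkv,elwup,ysut] -> 10 lines: koy dbjw cdi vkv elwup ysut rxg ozyb cliqz cwhqq
Hunk 2: at line 2 remove [cdi,vkv,elwup] add [nbpk,nrkzd] -> 9 lines: koy dbjw nbpk nrkzd ysut rxg ozyb cliqz cwhqq
Hunk 3: at line 3 remove [ysut,rxg] add [eov,ioal] -> 9 lines: koy dbjw nbpk nrkzd eov ioal ozyb cliqz cwhqq
Hunk 4: at line 2 remove [nbpk,nrkzd] add [byv,ktkaw,dte] -> 10 lines: koy dbjw byv ktkaw dte eov ioal ozyb cliqz cwhqq
Hunk 5: at line 4 remove [dte] add [fwy,cuytc] -> 11 lines: koy dbjw byv ktkaw fwy cuytc eov ioal ozyb cliqz cwhqq
Final line count: 11

Answer: 11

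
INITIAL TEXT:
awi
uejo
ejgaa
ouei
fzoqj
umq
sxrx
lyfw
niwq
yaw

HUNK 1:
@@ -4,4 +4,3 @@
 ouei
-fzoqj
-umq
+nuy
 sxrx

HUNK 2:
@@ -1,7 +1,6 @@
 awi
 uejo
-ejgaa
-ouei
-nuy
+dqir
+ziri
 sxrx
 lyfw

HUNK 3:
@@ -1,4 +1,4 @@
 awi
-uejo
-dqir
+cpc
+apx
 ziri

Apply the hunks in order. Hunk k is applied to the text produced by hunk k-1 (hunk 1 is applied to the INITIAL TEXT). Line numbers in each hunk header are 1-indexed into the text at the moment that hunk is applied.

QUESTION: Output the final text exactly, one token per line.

Hunk 1: at line 4 remove [fzoqj,umq] add [nuy] -> 9 lines: awi uejo ejgaa ouei nuy sxrx lyfw niwq yaw
Hunk 2: at line 1 remove [ejgaa,ouei,nuy] add [dqir,ziri] -> 8 lines: awi uejo dqir ziri sxrx lyfw niwq yaw
Hunk 3: at line 1 remove [uejo,dqir] add [cpc,apx] -> 8 lines: awi cpc apx ziri sxrx lyfw niwq yaw

Answer: awi
cpc
apx
ziri
sxrx
lyfw
niwq
yaw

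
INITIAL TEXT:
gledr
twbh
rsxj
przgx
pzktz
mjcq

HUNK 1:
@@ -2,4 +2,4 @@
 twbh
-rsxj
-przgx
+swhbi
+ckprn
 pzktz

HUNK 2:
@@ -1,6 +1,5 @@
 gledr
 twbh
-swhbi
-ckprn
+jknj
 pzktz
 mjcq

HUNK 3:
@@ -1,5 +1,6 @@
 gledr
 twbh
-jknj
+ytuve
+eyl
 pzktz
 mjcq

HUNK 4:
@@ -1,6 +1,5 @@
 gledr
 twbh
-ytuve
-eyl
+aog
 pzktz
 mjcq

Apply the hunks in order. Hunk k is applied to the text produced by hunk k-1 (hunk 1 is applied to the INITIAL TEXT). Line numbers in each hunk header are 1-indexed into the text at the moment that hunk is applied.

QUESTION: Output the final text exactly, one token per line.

Answer: gledr
twbh
aog
pzktz
mjcq

Derivation:
Hunk 1: at line 2 remove [rsxj,przgx] add [swhbi,ckprn] -> 6 lines: gledr twbh swhbi ckprn pzktz mjcq
Hunk 2: at line 1 remove [swhbi,ckprn] add [jknj] -> 5 lines: gledr twbh jknj pzktz mjcq
Hunk 3: at line 1 remove [jknj] add [ytuve,eyl] -> 6 lines: gledr twbh ytuve eyl pzktz mjcq
Hunk 4: at line 1 remove [ytuve,eyl] add [aog] -> 5 lines: gledr twbh aog pzktz mjcq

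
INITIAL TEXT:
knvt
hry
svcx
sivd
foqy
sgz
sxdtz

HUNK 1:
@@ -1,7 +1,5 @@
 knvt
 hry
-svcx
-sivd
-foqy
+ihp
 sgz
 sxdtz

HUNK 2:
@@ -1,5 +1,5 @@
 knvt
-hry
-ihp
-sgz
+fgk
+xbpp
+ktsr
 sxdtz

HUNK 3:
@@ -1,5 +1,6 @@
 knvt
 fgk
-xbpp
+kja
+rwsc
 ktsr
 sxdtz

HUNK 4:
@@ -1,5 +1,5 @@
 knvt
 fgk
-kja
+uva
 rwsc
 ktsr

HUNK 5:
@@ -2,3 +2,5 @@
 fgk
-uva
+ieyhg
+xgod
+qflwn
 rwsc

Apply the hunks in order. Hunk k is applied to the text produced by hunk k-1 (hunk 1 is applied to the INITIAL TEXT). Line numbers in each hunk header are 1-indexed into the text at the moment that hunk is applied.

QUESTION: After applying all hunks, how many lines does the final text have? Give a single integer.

Answer: 8

Derivation:
Hunk 1: at line 1 remove [svcx,sivd,foqy] add [ihp] -> 5 lines: knvt hry ihp sgz sxdtz
Hunk 2: at line 1 remove [hry,ihp,sgz] add [fgk,xbpp,ktsr] -> 5 lines: knvt fgk xbpp ktsr sxdtz
Hunk 3: at line 1 remove [xbpp] add [kja,rwsc] -> 6 lines: knvt fgk kja rwsc ktsr sxdtz
Hunk 4: at line 1 remove [kja] add [uva] -> 6 lines: knvt fgk uva rwsc ktsr sxdtz
Hunk 5: at line 2 remove [uva] add [ieyhg,xgod,qflwn] -> 8 lines: knvt fgk ieyhg xgod qflwn rwsc ktsr sxdtz
Final line count: 8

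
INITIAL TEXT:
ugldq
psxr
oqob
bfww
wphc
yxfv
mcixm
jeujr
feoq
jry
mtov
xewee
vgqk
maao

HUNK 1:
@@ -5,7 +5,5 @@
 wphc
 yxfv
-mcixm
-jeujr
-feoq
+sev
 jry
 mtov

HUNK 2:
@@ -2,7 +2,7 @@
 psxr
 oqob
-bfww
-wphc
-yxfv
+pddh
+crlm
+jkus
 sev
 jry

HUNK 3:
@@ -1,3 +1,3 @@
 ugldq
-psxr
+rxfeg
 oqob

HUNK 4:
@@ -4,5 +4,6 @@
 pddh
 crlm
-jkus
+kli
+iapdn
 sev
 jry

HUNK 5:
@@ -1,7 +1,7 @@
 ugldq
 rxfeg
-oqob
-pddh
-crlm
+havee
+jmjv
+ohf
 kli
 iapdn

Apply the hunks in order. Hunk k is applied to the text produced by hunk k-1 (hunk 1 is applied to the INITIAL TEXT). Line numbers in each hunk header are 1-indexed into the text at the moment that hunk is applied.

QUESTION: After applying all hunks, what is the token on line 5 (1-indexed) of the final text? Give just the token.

Hunk 1: at line 5 remove [mcixm,jeujr,feoq] add [sev] -> 12 lines: ugldq psxr oqob bfww wphc yxfv sev jry mtov xewee vgqk maao
Hunk 2: at line 2 remove [bfww,wphc,yxfv] add [pddh,crlm,jkus] -> 12 lines: ugldq psxr oqob pddh crlm jkus sev jry mtov xewee vgqk maao
Hunk 3: at line 1 remove [psxr] add [rxfeg] -> 12 lines: ugldq rxfeg oqob pddh crlm jkus sev jry mtov xewee vgqk maao
Hunk 4: at line 4 remove [jkus] add [kli,iapdn] -> 13 lines: ugldq rxfeg oqob pddh crlm kli iapdn sev jry mtov xewee vgqk maao
Hunk 5: at line 1 remove [oqob,pddh,crlm] add [havee,jmjv,ohf] -> 13 lines: ugldq rxfeg havee jmjv ohf kli iapdn sev jry mtov xewee vgqk maao
Final line 5: ohf

Answer: ohf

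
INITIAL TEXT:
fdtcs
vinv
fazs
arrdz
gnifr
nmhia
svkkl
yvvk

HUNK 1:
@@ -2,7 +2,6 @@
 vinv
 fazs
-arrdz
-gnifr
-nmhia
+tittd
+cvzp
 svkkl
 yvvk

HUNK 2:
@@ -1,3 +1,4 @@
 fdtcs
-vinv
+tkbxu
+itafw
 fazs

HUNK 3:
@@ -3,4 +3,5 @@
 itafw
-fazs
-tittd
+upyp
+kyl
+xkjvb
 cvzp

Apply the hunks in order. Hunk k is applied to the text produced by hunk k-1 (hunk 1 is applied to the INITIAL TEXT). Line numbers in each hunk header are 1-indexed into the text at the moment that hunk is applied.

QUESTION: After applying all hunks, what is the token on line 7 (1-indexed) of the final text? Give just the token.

Hunk 1: at line 2 remove [arrdz,gnifr,nmhia] add [tittd,cvzp] -> 7 lines: fdtcs vinv fazs tittd cvzp svkkl yvvk
Hunk 2: at line 1 remove [vinv] add [tkbxu,itafw] -> 8 lines: fdtcs tkbxu itafw fazs tittd cvzp svkkl yvvk
Hunk 3: at line 3 remove [fazs,tittd] add [upyp,kyl,xkjvb] -> 9 lines: fdtcs tkbxu itafw upyp kyl xkjvb cvzp svkkl yvvk
Final line 7: cvzp

Answer: cvzp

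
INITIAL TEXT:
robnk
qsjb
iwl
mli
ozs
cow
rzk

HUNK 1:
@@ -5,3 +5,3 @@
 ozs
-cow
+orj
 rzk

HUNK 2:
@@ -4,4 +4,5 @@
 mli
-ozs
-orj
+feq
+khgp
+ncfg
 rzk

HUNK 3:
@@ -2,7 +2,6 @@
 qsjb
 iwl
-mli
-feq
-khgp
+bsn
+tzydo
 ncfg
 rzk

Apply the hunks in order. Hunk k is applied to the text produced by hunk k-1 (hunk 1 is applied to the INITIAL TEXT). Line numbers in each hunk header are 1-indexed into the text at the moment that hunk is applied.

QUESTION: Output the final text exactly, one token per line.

Hunk 1: at line 5 remove [cow] add [orj] -> 7 lines: robnk qsjb iwl mli ozs orj rzk
Hunk 2: at line 4 remove [ozs,orj] add [feq,khgp,ncfg] -> 8 lines: robnk qsjb iwl mli feq khgp ncfg rzk
Hunk 3: at line 2 remove [mli,feq,khgp] add [bsn,tzydo] -> 7 lines: robnk qsjb iwl bsn tzydo ncfg rzk

Answer: robnk
qsjb
iwl
bsn
tzydo
ncfg
rzk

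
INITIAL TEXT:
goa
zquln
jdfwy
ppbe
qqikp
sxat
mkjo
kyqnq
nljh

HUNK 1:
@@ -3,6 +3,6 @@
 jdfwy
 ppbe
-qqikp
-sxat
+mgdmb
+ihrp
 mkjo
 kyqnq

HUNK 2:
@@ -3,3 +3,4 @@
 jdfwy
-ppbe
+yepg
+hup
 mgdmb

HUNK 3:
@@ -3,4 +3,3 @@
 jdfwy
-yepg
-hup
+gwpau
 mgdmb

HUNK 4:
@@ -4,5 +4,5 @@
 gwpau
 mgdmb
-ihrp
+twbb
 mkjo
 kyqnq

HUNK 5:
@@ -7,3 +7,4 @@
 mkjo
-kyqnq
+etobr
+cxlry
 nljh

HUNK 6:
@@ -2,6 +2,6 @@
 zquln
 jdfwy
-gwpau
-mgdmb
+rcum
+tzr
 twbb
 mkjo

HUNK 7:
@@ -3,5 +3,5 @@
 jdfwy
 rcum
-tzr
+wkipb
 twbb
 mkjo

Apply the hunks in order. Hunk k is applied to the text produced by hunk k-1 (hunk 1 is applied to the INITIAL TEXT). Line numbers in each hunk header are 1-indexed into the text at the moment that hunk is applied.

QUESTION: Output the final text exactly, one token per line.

Hunk 1: at line 3 remove [qqikp,sxat] add [mgdmb,ihrp] -> 9 lines: goa zquln jdfwy ppbe mgdmb ihrp mkjo kyqnq nljh
Hunk 2: at line 3 remove [ppbe] add [yepg,hup] -> 10 lines: goa zquln jdfwy yepg hup mgdmb ihrp mkjo kyqnq nljh
Hunk 3: at line 3 remove [yepg,hup] add [gwpau] -> 9 lines: goa zquln jdfwy gwpau mgdmb ihrp mkjo kyqnq nljh
Hunk 4: at line 4 remove [ihrp] add [twbb] -> 9 lines: goa zquln jdfwy gwpau mgdmb twbb mkjo kyqnq nljh
Hunk 5: at line 7 remove [kyqnq] add [etobr,cxlry] -> 10 lines: goa zquln jdfwy gwpau mgdmb twbb mkjo etobr cxlry nljh
Hunk 6: at line 2 remove [gwpau,mgdmb] add [rcum,tzr] -> 10 lines: goa zquln jdfwy rcum tzr twbb mkjo etobr cxlry nljh
Hunk 7: at line 3 remove [tzr] add [wkipb] -> 10 lines: goa zquln jdfwy rcum wkipb twbb mkjo etobr cxlry nljh

Answer: goa
zquln
jdfwy
rcum
wkipb
twbb
mkjo
etobr
cxlry
nljh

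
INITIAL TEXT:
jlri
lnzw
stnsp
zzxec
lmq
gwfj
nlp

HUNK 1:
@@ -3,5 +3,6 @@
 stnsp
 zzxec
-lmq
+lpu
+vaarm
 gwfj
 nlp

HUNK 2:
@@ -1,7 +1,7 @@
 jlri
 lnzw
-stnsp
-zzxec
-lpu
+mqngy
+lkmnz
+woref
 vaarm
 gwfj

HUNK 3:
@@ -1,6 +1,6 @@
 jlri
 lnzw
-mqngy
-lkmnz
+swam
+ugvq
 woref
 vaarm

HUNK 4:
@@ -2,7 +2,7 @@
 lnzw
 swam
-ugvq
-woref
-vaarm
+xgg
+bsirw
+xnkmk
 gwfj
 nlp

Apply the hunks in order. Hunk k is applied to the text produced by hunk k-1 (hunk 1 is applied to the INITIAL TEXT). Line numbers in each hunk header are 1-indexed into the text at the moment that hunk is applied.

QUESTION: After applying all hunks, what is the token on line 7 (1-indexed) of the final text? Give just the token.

Hunk 1: at line 3 remove [lmq] add [lpu,vaarm] -> 8 lines: jlri lnzw stnsp zzxec lpu vaarm gwfj nlp
Hunk 2: at line 1 remove [stnsp,zzxec,lpu] add [mqngy,lkmnz,woref] -> 8 lines: jlri lnzw mqngy lkmnz woref vaarm gwfj nlp
Hunk 3: at line 1 remove [mqngy,lkmnz] add [swam,ugvq] -> 8 lines: jlri lnzw swam ugvq woref vaarm gwfj nlp
Hunk 4: at line 2 remove [ugvq,woref,vaarm] add [xgg,bsirw,xnkmk] -> 8 lines: jlri lnzw swam xgg bsirw xnkmk gwfj nlp
Final line 7: gwfj

Answer: gwfj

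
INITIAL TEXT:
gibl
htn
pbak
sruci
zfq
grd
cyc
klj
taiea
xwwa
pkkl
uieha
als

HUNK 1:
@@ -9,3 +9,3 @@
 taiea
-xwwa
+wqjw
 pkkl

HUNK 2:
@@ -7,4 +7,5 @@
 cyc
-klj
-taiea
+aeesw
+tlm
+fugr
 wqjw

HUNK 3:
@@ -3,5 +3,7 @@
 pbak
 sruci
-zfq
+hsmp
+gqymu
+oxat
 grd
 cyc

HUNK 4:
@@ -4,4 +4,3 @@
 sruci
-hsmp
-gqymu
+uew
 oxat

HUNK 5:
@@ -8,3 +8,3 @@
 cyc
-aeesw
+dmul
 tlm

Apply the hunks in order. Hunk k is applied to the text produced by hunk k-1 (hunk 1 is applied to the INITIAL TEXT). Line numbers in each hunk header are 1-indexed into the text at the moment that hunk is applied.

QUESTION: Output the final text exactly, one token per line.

Answer: gibl
htn
pbak
sruci
uew
oxat
grd
cyc
dmul
tlm
fugr
wqjw
pkkl
uieha
als

Derivation:
Hunk 1: at line 9 remove [xwwa] add [wqjw] -> 13 lines: gibl htn pbak sruci zfq grd cyc klj taiea wqjw pkkl uieha als
Hunk 2: at line 7 remove [klj,taiea] add [aeesw,tlm,fugr] -> 14 lines: gibl htn pbak sruci zfq grd cyc aeesw tlm fugr wqjw pkkl uieha als
Hunk 3: at line 3 remove [zfq] add [hsmp,gqymu,oxat] -> 16 lines: gibl htn pbak sruci hsmp gqymu oxat grd cyc aeesw tlm fugr wqjw pkkl uieha als
Hunk 4: at line 4 remove [hsmp,gqymu] add [uew] -> 15 lines: gibl htn pbak sruci uew oxat grd cyc aeesw tlm fugr wqjw pkkl uieha als
Hunk 5: at line 8 remove [aeesw] add [dmul] -> 15 lines: gibl htn pbak sruci uew oxat grd cyc dmul tlm fugr wqjw pkkl uieha als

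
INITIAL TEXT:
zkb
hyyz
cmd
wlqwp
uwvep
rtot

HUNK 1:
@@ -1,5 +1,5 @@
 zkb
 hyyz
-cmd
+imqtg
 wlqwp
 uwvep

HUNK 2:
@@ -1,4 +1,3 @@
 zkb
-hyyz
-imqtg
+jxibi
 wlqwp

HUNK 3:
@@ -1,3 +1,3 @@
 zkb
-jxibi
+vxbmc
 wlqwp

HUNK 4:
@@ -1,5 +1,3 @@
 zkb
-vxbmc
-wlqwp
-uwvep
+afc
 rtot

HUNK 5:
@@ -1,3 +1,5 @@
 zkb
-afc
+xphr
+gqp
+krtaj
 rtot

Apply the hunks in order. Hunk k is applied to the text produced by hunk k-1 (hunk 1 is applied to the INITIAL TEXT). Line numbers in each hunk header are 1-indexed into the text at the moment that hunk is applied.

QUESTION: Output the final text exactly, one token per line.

Hunk 1: at line 1 remove [cmd] add [imqtg] -> 6 lines: zkb hyyz imqtg wlqwp uwvep rtot
Hunk 2: at line 1 remove [hyyz,imqtg] add [jxibi] -> 5 lines: zkb jxibi wlqwp uwvep rtot
Hunk 3: at line 1 remove [jxibi] add [vxbmc] -> 5 lines: zkb vxbmc wlqwp uwvep rtot
Hunk 4: at line 1 remove [vxbmc,wlqwp,uwvep] add [afc] -> 3 lines: zkb afc rtot
Hunk 5: at line 1 remove [afc] add [xphr,gqp,krtaj] -> 5 lines: zkb xphr gqp krtaj rtot

Answer: zkb
xphr
gqp
krtaj
rtot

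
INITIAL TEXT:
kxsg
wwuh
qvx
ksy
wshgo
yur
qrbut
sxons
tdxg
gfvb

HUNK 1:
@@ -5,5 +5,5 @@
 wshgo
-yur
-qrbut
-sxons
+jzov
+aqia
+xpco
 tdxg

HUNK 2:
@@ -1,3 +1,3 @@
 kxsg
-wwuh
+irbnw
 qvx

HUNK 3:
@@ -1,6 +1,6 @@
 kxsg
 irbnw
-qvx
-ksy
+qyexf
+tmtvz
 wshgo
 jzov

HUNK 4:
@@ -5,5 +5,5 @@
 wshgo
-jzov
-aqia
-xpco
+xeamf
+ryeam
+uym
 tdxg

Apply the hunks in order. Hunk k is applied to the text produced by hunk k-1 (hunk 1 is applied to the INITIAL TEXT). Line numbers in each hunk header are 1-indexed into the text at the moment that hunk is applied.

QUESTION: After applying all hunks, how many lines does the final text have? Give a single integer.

Answer: 10

Derivation:
Hunk 1: at line 5 remove [yur,qrbut,sxons] add [jzov,aqia,xpco] -> 10 lines: kxsg wwuh qvx ksy wshgo jzov aqia xpco tdxg gfvb
Hunk 2: at line 1 remove [wwuh] add [irbnw] -> 10 lines: kxsg irbnw qvx ksy wshgo jzov aqia xpco tdxg gfvb
Hunk 3: at line 1 remove [qvx,ksy] add [qyexf,tmtvz] -> 10 lines: kxsg irbnw qyexf tmtvz wshgo jzov aqia xpco tdxg gfvb
Hunk 4: at line 5 remove [jzov,aqia,xpco] add [xeamf,ryeam,uym] -> 10 lines: kxsg irbnw qyexf tmtvz wshgo xeamf ryeam uym tdxg gfvb
Final line count: 10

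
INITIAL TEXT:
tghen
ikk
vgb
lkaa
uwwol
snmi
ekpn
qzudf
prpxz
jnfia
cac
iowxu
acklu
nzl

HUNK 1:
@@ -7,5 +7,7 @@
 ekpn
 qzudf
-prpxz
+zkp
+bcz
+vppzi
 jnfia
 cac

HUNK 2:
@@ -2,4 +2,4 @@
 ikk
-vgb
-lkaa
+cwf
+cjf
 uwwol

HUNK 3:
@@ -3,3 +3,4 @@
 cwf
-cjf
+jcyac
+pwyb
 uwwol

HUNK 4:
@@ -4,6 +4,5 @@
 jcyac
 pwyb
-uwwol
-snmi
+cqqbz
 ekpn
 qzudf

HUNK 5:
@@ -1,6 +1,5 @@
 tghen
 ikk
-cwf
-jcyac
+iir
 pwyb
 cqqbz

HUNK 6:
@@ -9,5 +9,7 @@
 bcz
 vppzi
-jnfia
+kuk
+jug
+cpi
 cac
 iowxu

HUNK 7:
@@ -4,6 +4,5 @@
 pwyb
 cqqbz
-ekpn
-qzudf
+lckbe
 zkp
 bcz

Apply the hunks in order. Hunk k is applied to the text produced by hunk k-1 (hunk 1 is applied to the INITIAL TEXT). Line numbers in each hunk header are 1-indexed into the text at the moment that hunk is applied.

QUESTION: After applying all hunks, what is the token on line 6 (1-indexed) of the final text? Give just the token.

Answer: lckbe

Derivation:
Hunk 1: at line 7 remove [prpxz] add [zkp,bcz,vppzi] -> 16 lines: tghen ikk vgb lkaa uwwol snmi ekpn qzudf zkp bcz vppzi jnfia cac iowxu acklu nzl
Hunk 2: at line 2 remove [vgb,lkaa] add [cwf,cjf] -> 16 lines: tghen ikk cwf cjf uwwol snmi ekpn qzudf zkp bcz vppzi jnfia cac iowxu acklu nzl
Hunk 3: at line 3 remove [cjf] add [jcyac,pwyb] -> 17 lines: tghen ikk cwf jcyac pwyb uwwol snmi ekpn qzudf zkp bcz vppzi jnfia cac iowxu acklu nzl
Hunk 4: at line 4 remove [uwwol,snmi] add [cqqbz] -> 16 lines: tghen ikk cwf jcyac pwyb cqqbz ekpn qzudf zkp bcz vppzi jnfia cac iowxu acklu nzl
Hunk 5: at line 1 remove [cwf,jcyac] add [iir] -> 15 lines: tghen ikk iir pwyb cqqbz ekpn qzudf zkp bcz vppzi jnfia cac iowxu acklu nzl
Hunk 6: at line 9 remove [jnfia] add [kuk,jug,cpi] -> 17 lines: tghen ikk iir pwyb cqqbz ekpn qzudf zkp bcz vppzi kuk jug cpi cac iowxu acklu nzl
Hunk 7: at line 4 remove [ekpn,qzudf] add [lckbe] -> 16 lines: tghen ikk iir pwyb cqqbz lckbe zkp bcz vppzi kuk jug cpi cac iowxu acklu nzl
Final line 6: lckbe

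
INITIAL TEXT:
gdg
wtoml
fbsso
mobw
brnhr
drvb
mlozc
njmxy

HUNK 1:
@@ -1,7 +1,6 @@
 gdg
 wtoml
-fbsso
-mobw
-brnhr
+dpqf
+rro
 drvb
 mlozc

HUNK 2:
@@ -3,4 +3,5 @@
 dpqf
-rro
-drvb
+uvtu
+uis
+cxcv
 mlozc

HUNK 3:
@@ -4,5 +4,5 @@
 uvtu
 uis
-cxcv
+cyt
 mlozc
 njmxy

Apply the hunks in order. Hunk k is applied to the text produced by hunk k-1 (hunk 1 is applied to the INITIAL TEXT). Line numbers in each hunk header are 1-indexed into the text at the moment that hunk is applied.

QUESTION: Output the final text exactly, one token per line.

Hunk 1: at line 1 remove [fbsso,mobw,brnhr] add [dpqf,rro] -> 7 lines: gdg wtoml dpqf rro drvb mlozc njmxy
Hunk 2: at line 3 remove [rro,drvb] add [uvtu,uis,cxcv] -> 8 lines: gdg wtoml dpqf uvtu uis cxcv mlozc njmxy
Hunk 3: at line 4 remove [cxcv] add [cyt] -> 8 lines: gdg wtoml dpqf uvtu uis cyt mlozc njmxy

Answer: gdg
wtoml
dpqf
uvtu
uis
cyt
mlozc
njmxy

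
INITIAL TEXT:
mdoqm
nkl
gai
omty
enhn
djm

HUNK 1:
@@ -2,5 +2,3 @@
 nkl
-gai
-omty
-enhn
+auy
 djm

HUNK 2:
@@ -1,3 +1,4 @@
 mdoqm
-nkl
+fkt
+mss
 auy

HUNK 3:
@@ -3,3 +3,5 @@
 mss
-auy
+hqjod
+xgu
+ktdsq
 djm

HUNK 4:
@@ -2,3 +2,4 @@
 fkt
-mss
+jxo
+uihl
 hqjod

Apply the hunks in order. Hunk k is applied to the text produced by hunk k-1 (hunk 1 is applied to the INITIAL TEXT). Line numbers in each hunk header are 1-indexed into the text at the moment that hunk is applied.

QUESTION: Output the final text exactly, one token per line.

Hunk 1: at line 2 remove [gai,omty,enhn] add [auy] -> 4 lines: mdoqm nkl auy djm
Hunk 2: at line 1 remove [nkl] add [fkt,mss] -> 5 lines: mdoqm fkt mss auy djm
Hunk 3: at line 3 remove [auy] add [hqjod,xgu,ktdsq] -> 7 lines: mdoqm fkt mss hqjod xgu ktdsq djm
Hunk 4: at line 2 remove [mss] add [jxo,uihl] -> 8 lines: mdoqm fkt jxo uihl hqjod xgu ktdsq djm

Answer: mdoqm
fkt
jxo
uihl
hqjod
xgu
ktdsq
djm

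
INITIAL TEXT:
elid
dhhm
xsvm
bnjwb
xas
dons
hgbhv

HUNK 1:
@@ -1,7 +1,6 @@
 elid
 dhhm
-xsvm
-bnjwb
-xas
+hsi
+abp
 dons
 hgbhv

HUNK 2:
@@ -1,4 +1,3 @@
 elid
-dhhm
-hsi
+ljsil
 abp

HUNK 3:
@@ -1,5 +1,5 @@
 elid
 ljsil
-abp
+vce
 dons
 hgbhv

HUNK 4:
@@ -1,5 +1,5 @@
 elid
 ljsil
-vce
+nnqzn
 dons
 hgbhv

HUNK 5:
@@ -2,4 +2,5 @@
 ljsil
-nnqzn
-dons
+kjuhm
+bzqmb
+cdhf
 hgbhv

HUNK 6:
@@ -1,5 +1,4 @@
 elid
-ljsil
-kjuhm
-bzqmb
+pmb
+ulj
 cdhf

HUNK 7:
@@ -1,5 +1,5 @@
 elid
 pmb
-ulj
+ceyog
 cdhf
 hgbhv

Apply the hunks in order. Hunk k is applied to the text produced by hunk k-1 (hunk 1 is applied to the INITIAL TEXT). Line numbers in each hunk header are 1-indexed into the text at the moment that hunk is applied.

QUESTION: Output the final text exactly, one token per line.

Hunk 1: at line 1 remove [xsvm,bnjwb,xas] add [hsi,abp] -> 6 lines: elid dhhm hsi abp dons hgbhv
Hunk 2: at line 1 remove [dhhm,hsi] add [ljsil] -> 5 lines: elid ljsil abp dons hgbhv
Hunk 3: at line 1 remove [abp] add [vce] -> 5 lines: elid ljsil vce dons hgbhv
Hunk 4: at line 1 remove [vce] add [nnqzn] -> 5 lines: elid ljsil nnqzn dons hgbhv
Hunk 5: at line 2 remove [nnqzn,dons] add [kjuhm,bzqmb,cdhf] -> 6 lines: elid ljsil kjuhm bzqmb cdhf hgbhv
Hunk 6: at line 1 remove [ljsil,kjuhm,bzqmb] add [pmb,ulj] -> 5 lines: elid pmb ulj cdhf hgbhv
Hunk 7: at line 1 remove [ulj] add [ceyog] -> 5 lines: elid pmb ceyog cdhf hgbhv

Answer: elid
pmb
ceyog
cdhf
hgbhv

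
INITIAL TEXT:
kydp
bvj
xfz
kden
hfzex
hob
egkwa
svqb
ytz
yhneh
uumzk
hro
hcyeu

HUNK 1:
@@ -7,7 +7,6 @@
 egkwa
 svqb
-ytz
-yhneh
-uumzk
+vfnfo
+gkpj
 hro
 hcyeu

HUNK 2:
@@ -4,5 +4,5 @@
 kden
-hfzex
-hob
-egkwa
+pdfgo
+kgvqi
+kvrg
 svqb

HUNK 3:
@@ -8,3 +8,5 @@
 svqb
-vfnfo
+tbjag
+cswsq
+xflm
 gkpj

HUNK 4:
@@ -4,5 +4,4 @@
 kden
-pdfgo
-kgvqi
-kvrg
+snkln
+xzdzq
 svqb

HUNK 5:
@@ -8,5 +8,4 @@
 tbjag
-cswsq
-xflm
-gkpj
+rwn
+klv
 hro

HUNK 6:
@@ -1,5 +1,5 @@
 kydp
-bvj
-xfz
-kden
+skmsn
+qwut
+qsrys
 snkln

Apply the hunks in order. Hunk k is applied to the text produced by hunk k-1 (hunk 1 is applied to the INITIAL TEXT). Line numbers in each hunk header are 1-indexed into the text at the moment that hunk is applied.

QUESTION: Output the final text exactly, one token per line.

Hunk 1: at line 7 remove [ytz,yhneh,uumzk] add [vfnfo,gkpj] -> 12 lines: kydp bvj xfz kden hfzex hob egkwa svqb vfnfo gkpj hro hcyeu
Hunk 2: at line 4 remove [hfzex,hob,egkwa] add [pdfgo,kgvqi,kvrg] -> 12 lines: kydp bvj xfz kden pdfgo kgvqi kvrg svqb vfnfo gkpj hro hcyeu
Hunk 3: at line 8 remove [vfnfo] add [tbjag,cswsq,xflm] -> 14 lines: kydp bvj xfz kden pdfgo kgvqi kvrg svqb tbjag cswsq xflm gkpj hro hcyeu
Hunk 4: at line 4 remove [pdfgo,kgvqi,kvrg] add [snkln,xzdzq] -> 13 lines: kydp bvj xfz kden snkln xzdzq svqb tbjag cswsq xflm gkpj hro hcyeu
Hunk 5: at line 8 remove [cswsq,xflm,gkpj] add [rwn,klv] -> 12 lines: kydp bvj xfz kden snkln xzdzq svqb tbjag rwn klv hro hcyeu
Hunk 6: at line 1 remove [bvj,xfz,kden] add [skmsn,qwut,qsrys] -> 12 lines: kydp skmsn qwut qsrys snkln xzdzq svqb tbjag rwn klv hro hcyeu

Answer: kydp
skmsn
qwut
qsrys
snkln
xzdzq
svqb
tbjag
rwn
klv
hro
hcyeu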